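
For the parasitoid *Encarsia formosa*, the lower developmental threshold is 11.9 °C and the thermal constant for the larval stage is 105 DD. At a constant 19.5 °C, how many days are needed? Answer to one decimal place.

13.8 days

Daily accumulation = 19.5 − 11.9 = 7.6 DD/day.
Duration = 105 / 7.6 = 13.816 ≈ 13.8 days.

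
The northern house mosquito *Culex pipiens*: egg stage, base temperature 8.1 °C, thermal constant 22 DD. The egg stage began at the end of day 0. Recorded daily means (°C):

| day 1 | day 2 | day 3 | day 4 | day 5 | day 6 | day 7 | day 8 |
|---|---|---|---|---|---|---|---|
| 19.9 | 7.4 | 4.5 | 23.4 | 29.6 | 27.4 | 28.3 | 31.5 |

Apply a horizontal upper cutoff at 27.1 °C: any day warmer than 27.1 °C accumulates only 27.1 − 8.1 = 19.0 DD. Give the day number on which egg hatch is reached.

Daily DD above 8.1 °C (capped at 19.0): 11.8, 0.0, 0.0, 15.3, 19.0, 19.0, 19.0, 19.0.
Cumulative: 11.8, 11.8, 11.8, 27.1, 46.1, 65.1, 84.1, 103.1.
The total first reaches 22 DD on day 4.

day 4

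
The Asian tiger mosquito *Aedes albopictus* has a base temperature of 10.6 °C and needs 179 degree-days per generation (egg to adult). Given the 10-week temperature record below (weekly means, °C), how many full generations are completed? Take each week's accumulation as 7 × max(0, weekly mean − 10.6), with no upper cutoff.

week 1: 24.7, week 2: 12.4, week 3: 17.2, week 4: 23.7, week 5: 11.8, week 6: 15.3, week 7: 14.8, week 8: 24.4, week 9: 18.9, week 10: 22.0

3 generations

Weekly DD (7 × max(0, T̄ − 10.6)): 98.7, 12.6, 46.2, 91.7, 8.4, 32.9, 29.4, 96.6, 58.1, 79.8.
Season total = 554.4 DD.
Complete generations = ⌊554.4 / 179⌋ = 3.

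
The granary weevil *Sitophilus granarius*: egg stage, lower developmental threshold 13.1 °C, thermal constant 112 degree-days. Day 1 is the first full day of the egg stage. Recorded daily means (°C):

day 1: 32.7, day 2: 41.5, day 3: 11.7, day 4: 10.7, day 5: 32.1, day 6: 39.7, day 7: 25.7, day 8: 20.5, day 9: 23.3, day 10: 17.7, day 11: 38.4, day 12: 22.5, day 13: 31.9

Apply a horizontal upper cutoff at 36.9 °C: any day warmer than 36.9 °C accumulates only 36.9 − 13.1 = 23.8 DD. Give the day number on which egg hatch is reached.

day 9

Daily DD above 13.1 °C (capped at 23.8): 19.6, 23.8, 0.0, 0.0, 19.0, 23.8, 12.6, 7.4, 10.2, 4.6, 23.8, 9.4, 18.8.
Cumulative: 19.6, 43.4, 43.4, 43.4, 62.4, 86.2, 98.8, 106.2, 116.4, 121.0, 144.8, 154.2, 173.0.
The total first reaches 112 DD on day 9.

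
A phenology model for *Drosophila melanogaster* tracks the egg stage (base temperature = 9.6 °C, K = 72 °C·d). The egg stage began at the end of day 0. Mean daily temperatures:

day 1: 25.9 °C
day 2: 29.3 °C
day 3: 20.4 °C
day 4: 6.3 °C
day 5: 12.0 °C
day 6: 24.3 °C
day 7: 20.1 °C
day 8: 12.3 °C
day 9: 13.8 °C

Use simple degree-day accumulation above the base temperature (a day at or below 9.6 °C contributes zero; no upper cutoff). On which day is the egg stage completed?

Daily DD above 9.6 °C: 16.3, 19.7, 10.8, 0.0, 2.4, 14.7, 10.5, 2.7, 4.2.
Cumulative: 16.3, 36.0, 46.8, 46.8, 49.2, 63.9, 74.4, 77.1, 81.3.
The total first reaches 72 DD on day 7.

day 7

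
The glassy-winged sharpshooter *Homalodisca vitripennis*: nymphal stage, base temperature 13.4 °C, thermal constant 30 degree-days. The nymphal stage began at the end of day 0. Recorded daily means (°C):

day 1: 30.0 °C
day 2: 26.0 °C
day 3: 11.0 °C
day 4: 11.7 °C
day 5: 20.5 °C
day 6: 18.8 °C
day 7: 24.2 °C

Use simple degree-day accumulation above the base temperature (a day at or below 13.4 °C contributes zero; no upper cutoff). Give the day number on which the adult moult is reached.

day 5

Daily DD above 13.4 °C: 16.6, 12.6, 0.0, 0.0, 7.1, 5.4, 10.8.
Cumulative: 16.6, 29.2, 29.2, 29.2, 36.3, 41.7, 52.5.
The total first reaches 30 DD on day 5.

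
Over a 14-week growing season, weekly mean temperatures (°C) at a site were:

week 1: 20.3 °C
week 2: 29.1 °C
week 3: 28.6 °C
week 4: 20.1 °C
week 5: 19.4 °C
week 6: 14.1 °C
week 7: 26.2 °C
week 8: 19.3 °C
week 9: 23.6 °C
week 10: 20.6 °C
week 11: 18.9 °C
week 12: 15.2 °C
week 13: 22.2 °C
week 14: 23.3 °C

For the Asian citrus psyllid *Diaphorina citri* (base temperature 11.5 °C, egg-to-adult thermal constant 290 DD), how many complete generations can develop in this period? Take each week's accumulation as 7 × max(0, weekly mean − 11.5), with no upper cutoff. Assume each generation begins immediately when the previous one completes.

Weekly DD (7 × max(0, T̄ − 11.5)): 61.6, 123.2, 119.7, 60.2, 55.3, 18.2, 102.9, 54.6, 84.7, 63.7, 51.8, 25.9, 74.9, 82.6.
Season total = 979.3 DD.
Complete generations = ⌊979.3 / 290⌋ = 3.

3 generations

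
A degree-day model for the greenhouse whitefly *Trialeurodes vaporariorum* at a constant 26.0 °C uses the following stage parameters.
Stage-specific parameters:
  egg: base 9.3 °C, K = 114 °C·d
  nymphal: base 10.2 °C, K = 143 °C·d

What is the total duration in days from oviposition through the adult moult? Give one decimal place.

egg: 114 / (26.0 − 9.3) = 114 / 16.7 = 6.826 d.
nymphal: 143 / (26.0 − 10.2) = 143 / 15.8 = 9.051 d.
Sum = 15.877 ≈ 15.9 days.

15.9 days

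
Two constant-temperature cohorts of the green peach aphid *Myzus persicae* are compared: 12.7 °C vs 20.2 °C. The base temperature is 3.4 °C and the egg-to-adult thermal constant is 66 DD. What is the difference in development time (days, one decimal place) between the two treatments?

3.2 days

At 12.7 °C: 66 / (12.7 − 3.4) = 66 / 9.3 = 7.097 d.
At 20.2 °C: 66 / (20.2 − 3.4) = 66 / 16.8 = 3.929 d.
Difference = |7.097 − 3.929| = 3.168 ≈ 3.2 days.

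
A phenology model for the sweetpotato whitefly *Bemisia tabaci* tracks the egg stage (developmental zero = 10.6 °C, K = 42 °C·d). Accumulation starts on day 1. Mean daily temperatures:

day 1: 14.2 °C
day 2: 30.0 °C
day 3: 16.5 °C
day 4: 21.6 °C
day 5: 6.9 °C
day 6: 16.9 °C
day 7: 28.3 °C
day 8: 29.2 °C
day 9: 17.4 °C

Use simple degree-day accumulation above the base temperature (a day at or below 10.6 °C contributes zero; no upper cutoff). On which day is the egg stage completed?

Daily DD above 10.6 °C: 3.6, 19.4, 5.9, 11.0, 0.0, 6.3, 17.7, 18.6, 6.8.
Cumulative: 3.6, 23.0, 28.9, 39.9, 39.9, 46.2, 63.9, 82.5, 89.3.
The total first reaches 42 DD on day 6.

day 6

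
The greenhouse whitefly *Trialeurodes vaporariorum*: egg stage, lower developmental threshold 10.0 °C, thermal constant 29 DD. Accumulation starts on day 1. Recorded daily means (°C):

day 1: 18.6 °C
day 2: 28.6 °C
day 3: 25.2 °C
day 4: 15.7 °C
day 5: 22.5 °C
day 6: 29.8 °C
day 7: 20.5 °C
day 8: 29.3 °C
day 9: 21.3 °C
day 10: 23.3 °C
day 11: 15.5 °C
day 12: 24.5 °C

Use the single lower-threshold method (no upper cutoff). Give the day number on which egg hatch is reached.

Daily DD above 10.0 °C: 8.6, 18.6, 15.2, 5.7, 12.5, 19.8, 10.5, 19.3, 11.3, 13.3, 5.5, 14.5.
Cumulative: 8.6, 27.2, 42.4, 48.1, 60.6, 80.4, 90.9, 110.2, 121.5, 134.8, 140.3, 154.8.
The total first reaches 29 DD on day 3.

day 3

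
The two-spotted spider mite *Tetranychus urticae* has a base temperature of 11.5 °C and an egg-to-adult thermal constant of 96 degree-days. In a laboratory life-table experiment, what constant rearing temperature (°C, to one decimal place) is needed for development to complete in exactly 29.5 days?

14.8 °C

Required daily accumulation = 96 / 29.5 = 3.254 DD/day.
T = T_base + 3.254 = 11.5 + 3.254 = 14.754 ≈ 14.8 °C.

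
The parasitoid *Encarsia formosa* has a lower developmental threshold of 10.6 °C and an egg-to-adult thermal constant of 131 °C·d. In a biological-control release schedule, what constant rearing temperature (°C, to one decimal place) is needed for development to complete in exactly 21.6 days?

16.7 °C

Required daily accumulation = 131 / 21.6 = 6.065 DD/day.
T = T_base + 6.065 = 10.6 + 6.065 = 16.665 ≈ 16.7 °C.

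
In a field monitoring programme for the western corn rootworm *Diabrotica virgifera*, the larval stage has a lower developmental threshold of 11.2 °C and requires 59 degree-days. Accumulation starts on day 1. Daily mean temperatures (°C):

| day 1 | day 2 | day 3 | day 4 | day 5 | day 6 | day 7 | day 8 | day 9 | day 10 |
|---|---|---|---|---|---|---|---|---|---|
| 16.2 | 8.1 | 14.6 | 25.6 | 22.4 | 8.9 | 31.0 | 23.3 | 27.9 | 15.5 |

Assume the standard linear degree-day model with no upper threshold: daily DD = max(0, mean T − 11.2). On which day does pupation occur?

day 8

Daily DD above 11.2 °C: 5.0, 0.0, 3.4, 14.4, 11.2, 0.0, 19.8, 12.1, 16.7, 4.3.
Cumulative: 5.0, 5.0, 8.4, 22.8, 34.0, 34.0, 53.8, 65.9, 82.6, 86.9.
The total first reaches 59 DD on day 8.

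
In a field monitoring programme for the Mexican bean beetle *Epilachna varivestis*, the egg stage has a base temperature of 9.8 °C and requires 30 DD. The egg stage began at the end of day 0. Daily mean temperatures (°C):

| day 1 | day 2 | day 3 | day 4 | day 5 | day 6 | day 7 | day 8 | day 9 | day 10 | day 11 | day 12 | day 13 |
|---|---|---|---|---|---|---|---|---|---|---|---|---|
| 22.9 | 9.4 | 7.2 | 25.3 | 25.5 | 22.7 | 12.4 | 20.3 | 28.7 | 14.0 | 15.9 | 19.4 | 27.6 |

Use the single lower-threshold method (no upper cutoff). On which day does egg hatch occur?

Daily DD above 9.8 °C: 13.1, 0.0, 0.0, 15.5, 15.7, 12.9, 2.6, 10.5, 18.9, 4.2, 6.1, 9.6, 17.8.
Cumulative: 13.1, 13.1, 13.1, 28.6, 44.3, 57.2, 59.8, 70.3, 89.2, 93.4, 99.5, 109.1, 126.9.
The total first reaches 30 DD on day 5.

day 5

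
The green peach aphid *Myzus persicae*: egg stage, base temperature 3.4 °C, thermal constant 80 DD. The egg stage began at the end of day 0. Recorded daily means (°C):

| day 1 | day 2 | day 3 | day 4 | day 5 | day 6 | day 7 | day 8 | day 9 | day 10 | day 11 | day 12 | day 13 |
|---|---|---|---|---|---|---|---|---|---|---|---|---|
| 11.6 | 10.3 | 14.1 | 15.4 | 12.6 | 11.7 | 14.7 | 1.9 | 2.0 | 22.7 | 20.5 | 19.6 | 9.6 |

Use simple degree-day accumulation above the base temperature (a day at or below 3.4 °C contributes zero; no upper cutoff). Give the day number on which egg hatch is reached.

day 10

Daily DD above 3.4 °C: 8.2, 6.9, 10.7, 12.0, 9.2, 8.3, 11.3, 0.0, 0.0, 19.3, 17.1, 16.2, 6.2.
Cumulative: 8.2, 15.1, 25.8, 37.8, 47.0, 55.3, 66.6, 66.6, 66.6, 85.9, 103.0, 119.2, 125.4.
The total first reaches 80 DD on day 10.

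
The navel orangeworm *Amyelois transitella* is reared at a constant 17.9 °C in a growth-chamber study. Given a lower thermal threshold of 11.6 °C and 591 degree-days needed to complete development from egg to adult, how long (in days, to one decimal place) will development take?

93.8 days

Daily accumulation = 17.9 − 11.6 = 6.3 DD/day.
Duration = 591 / 6.3 = 93.810 ≈ 93.8 days.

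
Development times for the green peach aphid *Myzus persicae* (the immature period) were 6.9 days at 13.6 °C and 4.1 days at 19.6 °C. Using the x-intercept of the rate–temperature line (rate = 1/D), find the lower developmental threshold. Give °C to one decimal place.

Equal thermal constants: D₁(T₁ − T_b) = D₂(T₂ − T_b).
6.9·(13.6 − T_b) = 4.1·(19.6 − T_b)
T_b = (6.9·13.6 − 4.1·19.6) / (6.9 − 4.1) = 13.48 / 2.8 = 4.814 °C ≈ 4.8 °C.

4.8 °C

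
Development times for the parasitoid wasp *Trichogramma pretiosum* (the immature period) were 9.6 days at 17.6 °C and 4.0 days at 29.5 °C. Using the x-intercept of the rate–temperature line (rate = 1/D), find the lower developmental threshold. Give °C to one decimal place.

9.1 °C

Linear rate model ⇒ the product D·(T − T_b) is constant across temperatures.
9.6·(17.6 − T_b) = 4.0·(29.5 − T_b)
T_b = (9.6·17.6 − 4.0·29.5) / (9.6 − 4.0) = 50.96 / 5.6 = 9.100 °C ≈ 9.1 °C.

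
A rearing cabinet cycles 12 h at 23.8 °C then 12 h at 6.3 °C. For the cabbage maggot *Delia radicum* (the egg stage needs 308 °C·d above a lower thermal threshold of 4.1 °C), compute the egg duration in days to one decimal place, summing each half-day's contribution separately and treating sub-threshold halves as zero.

28.1 days

Day half: max(0, 23.8 − 4.1) × 0.5 = 19.7 × 0.5 = 9.85 DD.
Night half: max(0, 6.3 − 4.1) × 0.5 = 2.2 × 0.5 = 1.10 DD.
Per 24 h: 10.95 DD/day.
Duration = 308 / 10.95 = 28.128 ≈ 28.1 days.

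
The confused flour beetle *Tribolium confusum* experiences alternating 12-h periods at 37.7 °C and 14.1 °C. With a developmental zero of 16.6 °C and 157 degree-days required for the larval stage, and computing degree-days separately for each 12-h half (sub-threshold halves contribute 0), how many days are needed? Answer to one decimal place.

Day half: max(0, 37.7 − 16.6) × 0.5 = 21.1 × 0.5 = 10.55 DD.
Night half: max(0, 14.1 − 16.6) × 0.5 = 0.0 × 0.5 = 0.00 DD.
Per 24 h: 10.55 DD/day.
Duration = 157 / 10.55 = 14.882 ≈ 14.9 days.

14.9 days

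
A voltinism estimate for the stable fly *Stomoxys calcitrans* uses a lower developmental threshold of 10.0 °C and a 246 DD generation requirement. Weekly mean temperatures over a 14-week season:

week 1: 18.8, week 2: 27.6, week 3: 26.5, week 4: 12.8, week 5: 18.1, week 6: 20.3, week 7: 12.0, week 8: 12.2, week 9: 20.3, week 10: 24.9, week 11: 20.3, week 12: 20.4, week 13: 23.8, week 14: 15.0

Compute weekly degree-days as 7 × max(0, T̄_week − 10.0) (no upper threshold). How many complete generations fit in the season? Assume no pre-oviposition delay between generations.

3 generations

Weekly DD (7 × max(0, T̄ − 10.0)): 61.6, 123.2, 115.5, 19.6, 56.7, 72.1, 14.0, 15.4, 72.1, 104.3, 72.1, 72.8, 96.6, 35.0.
Season total = 931.0 DD.
Complete generations = ⌊931.0 / 246⌋ = 3.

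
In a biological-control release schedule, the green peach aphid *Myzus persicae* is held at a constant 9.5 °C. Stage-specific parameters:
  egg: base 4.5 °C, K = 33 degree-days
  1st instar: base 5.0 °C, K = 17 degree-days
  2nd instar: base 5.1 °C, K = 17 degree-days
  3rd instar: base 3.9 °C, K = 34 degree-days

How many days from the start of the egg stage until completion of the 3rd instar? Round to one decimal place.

egg: 33 / (9.5 − 4.5) = 33 / 5.0 = 6.600 d.
1st instar: 17 / (9.5 − 5.0) = 17 / 4.5 = 3.778 d.
2nd instar: 17 / (9.5 − 5.1) = 17 / 4.4 = 3.864 d.
3rd instar: 34 / (9.5 − 3.9) = 34 / 5.6 = 6.071 d.
Sum = 20.313 ≈ 20.3 days.

20.3 days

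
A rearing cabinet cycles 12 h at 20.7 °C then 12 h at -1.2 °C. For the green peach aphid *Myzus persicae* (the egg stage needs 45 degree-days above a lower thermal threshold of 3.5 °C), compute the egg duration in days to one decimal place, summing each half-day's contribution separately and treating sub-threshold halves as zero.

Day half: max(0, 20.7 − 3.5) × 0.5 = 17.2 × 0.5 = 8.60 DD.
Night half: max(0, -1.2 − 3.5) × 0.5 = 0.0 × 0.5 = 0.00 DD.
Per 24 h: 8.60 DD/day.
Duration = 45 / 8.60 = 5.233 ≈ 5.2 days.

5.2 days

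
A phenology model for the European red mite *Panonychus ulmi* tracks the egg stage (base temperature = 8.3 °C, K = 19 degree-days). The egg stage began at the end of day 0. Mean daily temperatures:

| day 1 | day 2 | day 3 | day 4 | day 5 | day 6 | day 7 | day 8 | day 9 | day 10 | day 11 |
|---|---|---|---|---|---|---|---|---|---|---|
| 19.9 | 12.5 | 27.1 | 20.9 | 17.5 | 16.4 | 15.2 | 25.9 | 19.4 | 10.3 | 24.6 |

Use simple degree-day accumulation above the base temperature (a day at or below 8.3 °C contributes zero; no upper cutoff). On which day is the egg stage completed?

day 3

Daily DD above 8.3 °C: 11.6, 4.2, 18.8, 12.6, 9.2, 8.1, 6.9, 17.6, 11.1, 2.0, 16.3.
Cumulative: 11.6, 15.8, 34.6, 47.2, 56.4, 64.5, 71.4, 89.0, 100.1, 102.1, 118.4.
The total first reaches 19 DD on day 3.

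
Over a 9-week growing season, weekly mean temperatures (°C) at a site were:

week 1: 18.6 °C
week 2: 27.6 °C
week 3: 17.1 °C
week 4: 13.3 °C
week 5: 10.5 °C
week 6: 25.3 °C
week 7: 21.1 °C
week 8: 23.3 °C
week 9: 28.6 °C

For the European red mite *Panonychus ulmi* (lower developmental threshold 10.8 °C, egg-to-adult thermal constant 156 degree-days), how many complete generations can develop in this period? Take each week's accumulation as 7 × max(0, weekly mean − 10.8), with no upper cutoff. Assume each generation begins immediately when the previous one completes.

3 generations

Weekly DD (7 × max(0, T̄ − 10.8)): 54.6, 117.6, 44.1, 17.5, 0.0, 101.5, 72.1, 87.5, 124.6.
Season total = 619.5 DD.
Complete generations = ⌊619.5 / 156⌋ = 3.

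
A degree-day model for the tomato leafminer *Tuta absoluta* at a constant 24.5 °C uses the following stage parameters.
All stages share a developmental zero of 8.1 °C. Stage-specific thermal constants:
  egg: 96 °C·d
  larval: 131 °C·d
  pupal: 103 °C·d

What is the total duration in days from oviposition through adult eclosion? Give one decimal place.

Daily accumulation at 24.5 °C = 24.5 − 8.1 = 16.4 DD/day.
Total K = 96 + 131 + 103 = 330 DD.
Total duration = 330 / 16.4 = 20.122 ≈ 20.1 days.

20.1 days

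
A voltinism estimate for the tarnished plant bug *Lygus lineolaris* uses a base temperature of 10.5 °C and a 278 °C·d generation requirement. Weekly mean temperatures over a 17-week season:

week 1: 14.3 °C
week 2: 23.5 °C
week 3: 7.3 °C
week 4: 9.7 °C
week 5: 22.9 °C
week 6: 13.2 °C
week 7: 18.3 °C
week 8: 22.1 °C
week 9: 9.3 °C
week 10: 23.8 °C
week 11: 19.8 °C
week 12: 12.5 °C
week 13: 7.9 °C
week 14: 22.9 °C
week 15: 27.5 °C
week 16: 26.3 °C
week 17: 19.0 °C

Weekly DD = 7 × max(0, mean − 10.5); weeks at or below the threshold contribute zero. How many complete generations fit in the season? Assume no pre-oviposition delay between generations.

3 generations

Weekly DD (7 × max(0, T̄ − 10.5)): 26.6, 91.0, 0.0, 0.0, 86.8, 18.9, 54.6, 81.2, 0.0, 93.1, 65.1, 14.0, 0.0, 86.8, 119.0, 110.6, 59.5.
Season total = 907.2 DD.
Complete generations = ⌊907.2 / 278⌋ = 3.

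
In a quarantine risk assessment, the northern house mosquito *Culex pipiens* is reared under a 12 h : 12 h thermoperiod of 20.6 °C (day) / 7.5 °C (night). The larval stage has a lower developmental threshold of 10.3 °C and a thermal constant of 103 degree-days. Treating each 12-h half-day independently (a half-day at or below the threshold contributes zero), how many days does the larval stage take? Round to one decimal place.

20.0 days

Day half: max(0, 20.6 − 10.3) × 0.5 = 10.3 × 0.5 = 5.15 DD.
Night half: max(0, 7.5 − 10.3) × 0.5 = 0.0 × 0.5 = 0.00 DD.
Per 24 h: 5.15 DD/day.
Duration = 103 / 5.15 = 20.000 ≈ 20.0 days.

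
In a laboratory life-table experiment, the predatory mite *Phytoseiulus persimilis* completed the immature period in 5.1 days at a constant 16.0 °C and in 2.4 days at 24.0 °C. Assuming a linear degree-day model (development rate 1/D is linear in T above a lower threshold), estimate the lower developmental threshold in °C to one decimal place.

8.9 °C

Linear rate model ⇒ the product D·(T − T_b) is constant across temperatures.
5.1·(16.0 − T_b) = 2.4·(24.0 − T_b)
T_b = (5.1·16.0 − 2.4·24.0) / (5.1 − 2.4) = 24.00 / 2.7 = 8.889 °C ≈ 8.9 °C.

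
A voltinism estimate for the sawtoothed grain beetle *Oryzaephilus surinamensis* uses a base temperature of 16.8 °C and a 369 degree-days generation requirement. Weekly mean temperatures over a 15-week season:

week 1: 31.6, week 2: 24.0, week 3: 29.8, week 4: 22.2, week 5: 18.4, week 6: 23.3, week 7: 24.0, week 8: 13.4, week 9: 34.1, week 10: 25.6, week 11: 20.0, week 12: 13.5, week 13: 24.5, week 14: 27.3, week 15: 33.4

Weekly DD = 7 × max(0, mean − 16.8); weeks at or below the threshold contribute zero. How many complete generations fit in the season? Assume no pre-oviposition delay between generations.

Weekly DD (7 × max(0, T̄ − 16.8)): 103.6, 50.4, 91.0, 37.8, 11.2, 45.5, 50.4, 0.0, 121.1, 61.6, 22.4, 0.0, 53.9, 73.5, 116.2.
Season total = 838.6 DD.
Complete generations = ⌊838.6 / 369⌋ = 2.

2 generations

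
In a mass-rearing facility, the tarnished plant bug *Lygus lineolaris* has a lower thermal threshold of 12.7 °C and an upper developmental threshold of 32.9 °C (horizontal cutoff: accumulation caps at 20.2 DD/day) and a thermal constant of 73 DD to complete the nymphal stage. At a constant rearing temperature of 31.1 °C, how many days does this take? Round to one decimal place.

Daily accumulation = 31.1 − 12.7 = 18.4 DD/day.
Duration = 73 / 18.4 = 3.967 ≈ 4.0 days.

4.0 days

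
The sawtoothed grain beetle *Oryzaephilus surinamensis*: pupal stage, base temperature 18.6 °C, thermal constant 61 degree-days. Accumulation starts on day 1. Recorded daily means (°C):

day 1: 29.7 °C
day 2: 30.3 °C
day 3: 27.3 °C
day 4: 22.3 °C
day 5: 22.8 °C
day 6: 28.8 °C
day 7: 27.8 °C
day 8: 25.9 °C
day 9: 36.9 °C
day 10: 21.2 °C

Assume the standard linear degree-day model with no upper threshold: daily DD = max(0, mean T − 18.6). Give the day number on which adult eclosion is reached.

Daily DD above 18.6 °C: 11.1, 11.7, 8.7, 3.7, 4.2, 10.2, 9.2, 7.3, 18.3, 2.6.
Cumulative: 11.1, 22.8, 31.5, 35.2, 39.4, 49.6, 58.8, 66.1, 84.4, 87.0.
The total first reaches 61 DD on day 8.

day 8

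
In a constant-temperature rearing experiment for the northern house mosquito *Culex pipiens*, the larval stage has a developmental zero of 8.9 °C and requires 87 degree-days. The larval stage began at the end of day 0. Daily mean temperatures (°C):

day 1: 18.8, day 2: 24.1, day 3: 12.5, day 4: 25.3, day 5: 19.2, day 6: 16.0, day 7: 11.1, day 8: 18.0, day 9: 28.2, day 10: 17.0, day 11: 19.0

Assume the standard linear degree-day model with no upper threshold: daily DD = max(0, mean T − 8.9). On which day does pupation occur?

Daily DD above 8.9 °C: 9.9, 15.2, 3.6, 16.4, 10.3, 7.1, 2.2, 9.1, 19.3, 8.1, 10.1.
Cumulative: 9.9, 25.1, 28.7, 45.1, 55.4, 62.5, 64.7, 73.8, 93.1, 101.2, 111.3.
The total first reaches 87 DD on day 9.

day 9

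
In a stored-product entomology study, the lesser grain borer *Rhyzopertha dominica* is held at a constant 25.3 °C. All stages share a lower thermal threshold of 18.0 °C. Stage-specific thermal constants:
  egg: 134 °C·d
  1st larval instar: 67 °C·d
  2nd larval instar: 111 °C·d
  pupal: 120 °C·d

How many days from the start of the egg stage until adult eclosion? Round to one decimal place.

59.2 days

Daily accumulation at 25.3 °C = 25.3 − 18.0 = 7.3 DD/day.
Total K = 134 + 67 + 111 + 120 = 432 DD.
Total duration = 432 / 7.3 = 59.178 ≈ 59.2 days.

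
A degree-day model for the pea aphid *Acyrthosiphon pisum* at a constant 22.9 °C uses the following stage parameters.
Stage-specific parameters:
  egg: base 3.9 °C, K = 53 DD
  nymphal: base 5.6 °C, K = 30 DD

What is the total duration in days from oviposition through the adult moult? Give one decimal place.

egg: 53 / (22.9 − 3.9) = 53 / 19.0 = 2.789 d.
nymphal: 30 / (22.9 − 5.6) = 30 / 17.3 = 1.734 d.
Sum = 4.524 ≈ 4.5 days.

4.5 days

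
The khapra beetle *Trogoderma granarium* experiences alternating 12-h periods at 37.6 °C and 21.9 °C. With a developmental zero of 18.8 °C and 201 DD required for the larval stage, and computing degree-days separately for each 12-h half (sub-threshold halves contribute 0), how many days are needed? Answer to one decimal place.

18.4 days

Day half: max(0, 37.6 − 18.8) × 0.5 = 18.8 × 0.5 = 9.40 DD.
Night half: max(0, 21.9 − 18.8) × 0.5 = 3.1 × 0.5 = 1.55 DD.
Per 24 h: 10.95 DD/day.
Duration = 201 / 10.95 = 18.356 ≈ 18.4 days.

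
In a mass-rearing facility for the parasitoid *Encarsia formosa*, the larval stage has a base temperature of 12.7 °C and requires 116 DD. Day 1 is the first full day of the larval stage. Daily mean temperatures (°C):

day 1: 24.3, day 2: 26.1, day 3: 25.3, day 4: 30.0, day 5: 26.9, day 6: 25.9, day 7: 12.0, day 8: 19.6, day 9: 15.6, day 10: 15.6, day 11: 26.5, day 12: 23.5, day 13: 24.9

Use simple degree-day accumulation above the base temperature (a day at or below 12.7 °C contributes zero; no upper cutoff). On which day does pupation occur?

day 12

Daily DD above 12.7 °C: 11.6, 13.4, 12.6, 17.3, 14.2, 13.2, 0.0, 6.9, 2.9, 2.9, 13.8, 10.8, 12.2.
Cumulative: 11.6, 25.0, 37.6, 54.9, 69.1, 82.3, 82.3, 89.2, 92.1, 95.0, 108.8, 119.6, 131.8.
The total first reaches 116 DD on day 12.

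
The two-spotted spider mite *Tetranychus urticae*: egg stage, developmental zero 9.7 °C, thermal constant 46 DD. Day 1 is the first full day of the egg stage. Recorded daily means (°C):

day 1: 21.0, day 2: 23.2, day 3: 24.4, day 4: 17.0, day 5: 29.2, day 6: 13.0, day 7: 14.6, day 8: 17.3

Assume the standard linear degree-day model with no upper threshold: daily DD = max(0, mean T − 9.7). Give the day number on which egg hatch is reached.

day 4

Daily DD above 9.7 °C: 11.3, 13.5, 14.7, 7.3, 19.5, 3.3, 4.9, 7.6.
Cumulative: 11.3, 24.8, 39.5, 46.8, 66.3, 69.6, 74.5, 82.1.
The total first reaches 46 DD on day 4.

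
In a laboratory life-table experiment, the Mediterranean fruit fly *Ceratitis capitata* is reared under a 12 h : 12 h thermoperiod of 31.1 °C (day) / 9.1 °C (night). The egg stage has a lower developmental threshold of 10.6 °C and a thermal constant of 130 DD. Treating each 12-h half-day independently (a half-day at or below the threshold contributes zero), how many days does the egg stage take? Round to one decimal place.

Day half: max(0, 31.1 − 10.6) × 0.5 = 20.5 × 0.5 = 10.25 DD.
Night half: max(0, 9.1 − 10.6) × 0.5 = 0.0 × 0.5 = 0.00 DD.
Per 24 h: 10.25 DD/day.
Duration = 130 / 10.25 = 12.683 ≈ 12.7 days.

12.7 days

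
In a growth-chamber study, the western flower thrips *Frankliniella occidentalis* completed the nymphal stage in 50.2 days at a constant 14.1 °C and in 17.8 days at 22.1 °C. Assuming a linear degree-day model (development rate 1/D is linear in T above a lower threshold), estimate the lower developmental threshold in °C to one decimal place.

Equal thermal constants: D₁(T₁ − T_b) = D₂(T₂ − T_b).
50.2·(14.1 − T_b) = 17.8·(22.1 − T_b)
T_b = (50.2·14.1 − 17.8·22.1) / (50.2 − 17.8) = 314.44 / 32.4 = 9.705 °C ≈ 9.7 °C.

9.7 °C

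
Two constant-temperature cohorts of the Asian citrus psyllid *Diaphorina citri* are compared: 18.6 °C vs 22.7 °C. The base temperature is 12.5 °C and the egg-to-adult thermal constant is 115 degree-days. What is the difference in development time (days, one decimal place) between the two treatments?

7.6 days

At 18.6 °C: 115 / (18.6 − 12.5) = 115 / 6.1 = 18.852 d.
At 22.7 °C: 115 / (22.7 − 12.5) = 115 / 10.2 = 11.275 d.
Difference = |18.852 − 11.275| = 7.578 ≈ 7.6 days.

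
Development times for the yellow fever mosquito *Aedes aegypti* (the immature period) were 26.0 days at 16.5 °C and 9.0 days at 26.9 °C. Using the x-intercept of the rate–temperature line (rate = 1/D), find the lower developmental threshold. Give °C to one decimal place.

11.0 °C

Linear rate model ⇒ the product D·(T − T_b) is constant across temperatures.
26.0·(16.5 − T_b) = 9.0·(26.9 − T_b)
T_b = (26.0·16.5 − 9.0·26.9) / (26.0 − 9.0) = 186.90 / 17.0 = 10.994 °C ≈ 11.0 °C.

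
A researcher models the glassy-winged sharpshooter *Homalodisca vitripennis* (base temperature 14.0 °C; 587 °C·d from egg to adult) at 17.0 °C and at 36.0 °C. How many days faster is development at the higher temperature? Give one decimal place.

At 17.0 °C: 587 / (17.0 − 14.0) = 587 / 3.0 = 195.667 d.
At 36.0 °C: 587 / (36.0 − 14.0) = 587 / 22.0 = 26.682 d.
Difference = |195.667 − 26.682| = 168.985 ≈ 169.0 days.

169.0 days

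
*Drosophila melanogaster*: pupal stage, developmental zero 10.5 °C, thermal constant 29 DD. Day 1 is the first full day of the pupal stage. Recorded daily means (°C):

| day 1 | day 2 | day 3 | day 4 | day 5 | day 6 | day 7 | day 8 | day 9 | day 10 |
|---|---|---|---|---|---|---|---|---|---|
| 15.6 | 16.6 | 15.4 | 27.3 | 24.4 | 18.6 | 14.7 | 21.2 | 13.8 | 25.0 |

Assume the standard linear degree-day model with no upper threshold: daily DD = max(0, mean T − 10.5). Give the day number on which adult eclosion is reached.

Daily DD above 10.5 °C: 5.1, 6.1, 4.9, 16.8, 13.9, 8.1, 4.2, 10.7, 3.3, 14.5.
Cumulative: 5.1, 11.2, 16.1, 32.9, 46.8, 54.9, 59.1, 69.8, 73.1, 87.6.
The total first reaches 29 DD on day 4.

day 4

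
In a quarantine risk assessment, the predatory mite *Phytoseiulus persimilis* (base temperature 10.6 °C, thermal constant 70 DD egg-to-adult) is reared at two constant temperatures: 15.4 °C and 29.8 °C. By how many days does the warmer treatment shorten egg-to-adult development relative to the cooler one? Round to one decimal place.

At 15.4 °C: 70 / (15.4 − 10.6) = 70 / 4.8 = 14.583 d.
At 29.8 °C: 70 / (29.8 − 10.6) = 70 / 19.2 = 3.646 d.
Difference = |14.583 − 3.646| = 10.937 ≈ 10.9 days.

10.9 days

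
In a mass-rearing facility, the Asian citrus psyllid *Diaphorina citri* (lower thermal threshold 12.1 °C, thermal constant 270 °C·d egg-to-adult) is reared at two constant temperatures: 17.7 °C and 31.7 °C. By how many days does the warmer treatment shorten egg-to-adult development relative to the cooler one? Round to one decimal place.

34.4 days

At 17.7 °C: 270 / (17.7 − 12.1) = 270 / 5.6 = 48.214 d.
At 31.7 °C: 270 / (31.7 − 12.1) = 270 / 19.6 = 13.776 d.
Difference = |48.214 − 13.776| = 34.439 ≈ 34.4 days.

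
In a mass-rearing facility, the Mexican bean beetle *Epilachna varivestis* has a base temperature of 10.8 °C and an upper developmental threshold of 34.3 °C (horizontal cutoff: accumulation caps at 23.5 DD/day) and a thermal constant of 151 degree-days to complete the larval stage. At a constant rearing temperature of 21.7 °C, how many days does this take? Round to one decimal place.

Daily accumulation = 21.7 − 10.8 = 10.9 DD/day.
Duration = 151 / 10.9 = 13.853 ≈ 13.9 days.

13.9 days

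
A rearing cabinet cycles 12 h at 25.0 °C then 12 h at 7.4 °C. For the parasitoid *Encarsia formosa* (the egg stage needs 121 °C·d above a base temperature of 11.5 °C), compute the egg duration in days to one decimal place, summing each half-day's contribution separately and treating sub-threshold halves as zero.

Day half: max(0, 25.0 − 11.5) × 0.5 = 13.5 × 0.5 = 6.75 DD.
Night half: max(0, 7.4 − 11.5) × 0.5 = 0.0 × 0.5 = 0.00 DD.
Per 24 h: 6.75 DD/day.
Duration = 121 / 6.75 = 17.926 ≈ 17.9 days.

17.9 days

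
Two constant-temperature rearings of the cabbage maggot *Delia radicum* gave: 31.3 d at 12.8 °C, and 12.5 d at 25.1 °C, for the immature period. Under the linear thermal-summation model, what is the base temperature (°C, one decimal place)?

4.6 °C

Linear rate model ⇒ the product D·(T − T_b) is constant across temperatures.
31.3·(12.8 − T_b) = 12.5·(25.1 − T_b)
T_b = (31.3·12.8 − 12.5·25.1) / (31.3 − 12.5) = 86.89 / 18.8 = 4.622 °C ≈ 4.6 °C.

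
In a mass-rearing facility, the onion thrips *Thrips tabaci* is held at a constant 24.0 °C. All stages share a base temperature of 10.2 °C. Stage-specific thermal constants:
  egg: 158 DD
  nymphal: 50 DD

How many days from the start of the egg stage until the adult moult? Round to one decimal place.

15.1 days

Daily accumulation at 24.0 °C = 24.0 − 10.2 = 13.8 DD/day.
Total K = 158 + 50 = 208 DD.
Total duration = 208 / 13.8 = 15.072 ≈ 15.1 days.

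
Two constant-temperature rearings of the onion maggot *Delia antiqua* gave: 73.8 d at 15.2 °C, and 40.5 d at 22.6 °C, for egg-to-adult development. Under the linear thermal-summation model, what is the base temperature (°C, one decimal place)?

Linear rate model ⇒ the product D·(T − T_b) is constant across temperatures.
73.8·(15.2 − T_b) = 40.5·(22.6 − T_b)
T_b = (73.8·15.2 − 40.5·22.6) / (73.8 − 40.5) = 206.46 / 33.3 = 6.200 °C ≈ 6.2 °C.

6.2 °C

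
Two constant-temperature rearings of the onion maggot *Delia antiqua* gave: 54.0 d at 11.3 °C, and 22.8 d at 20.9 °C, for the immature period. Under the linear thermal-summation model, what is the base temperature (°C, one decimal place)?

4.3 °C

Under the model K = D·(T − T_b), so D₁·(T₁ − T_b) = D₂·(T₂ − T_b).
54.0·(11.3 − T_b) = 22.8·(20.9 − T_b)
T_b = (54.0·11.3 − 22.8·20.9) / (54.0 − 22.8) = 133.68 / 31.2 = 4.285 °C ≈ 4.3 °C.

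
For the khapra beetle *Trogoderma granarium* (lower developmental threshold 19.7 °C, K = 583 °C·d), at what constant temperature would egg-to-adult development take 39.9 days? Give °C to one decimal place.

34.3 °C

Required daily accumulation = 583 / 39.9 = 14.612 DD/day.
T = T_base + 14.612 = 19.7 + 14.612 = 34.312 ≈ 34.3 °C.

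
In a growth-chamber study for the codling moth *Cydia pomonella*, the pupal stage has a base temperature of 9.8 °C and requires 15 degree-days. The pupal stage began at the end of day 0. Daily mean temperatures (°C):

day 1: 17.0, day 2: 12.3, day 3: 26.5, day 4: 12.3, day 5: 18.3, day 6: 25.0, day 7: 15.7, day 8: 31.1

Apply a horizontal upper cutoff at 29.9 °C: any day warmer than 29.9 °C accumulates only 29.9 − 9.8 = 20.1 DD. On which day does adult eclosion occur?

day 3

Daily DD above 9.8 °C (capped at 20.1): 7.2, 2.5, 16.7, 2.5, 8.5, 15.2, 5.9, 20.1.
Cumulative: 7.2, 9.7, 26.4, 28.9, 37.4, 52.6, 58.5, 78.6.
The total first reaches 15 DD on day 3.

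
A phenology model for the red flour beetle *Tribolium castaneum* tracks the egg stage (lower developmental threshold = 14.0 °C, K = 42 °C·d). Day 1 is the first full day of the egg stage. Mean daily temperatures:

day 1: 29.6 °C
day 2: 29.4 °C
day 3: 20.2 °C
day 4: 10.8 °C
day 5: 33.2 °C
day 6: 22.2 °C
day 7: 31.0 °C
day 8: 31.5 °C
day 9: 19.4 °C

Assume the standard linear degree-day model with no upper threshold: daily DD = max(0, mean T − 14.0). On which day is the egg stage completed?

day 5

Daily DD above 14.0 °C: 15.6, 15.4, 6.2, 0.0, 19.2, 8.2, 17.0, 17.5, 5.4.
Cumulative: 15.6, 31.0, 37.2, 37.2, 56.4, 64.6, 81.6, 99.1, 104.5.
The total first reaches 42 DD on day 5.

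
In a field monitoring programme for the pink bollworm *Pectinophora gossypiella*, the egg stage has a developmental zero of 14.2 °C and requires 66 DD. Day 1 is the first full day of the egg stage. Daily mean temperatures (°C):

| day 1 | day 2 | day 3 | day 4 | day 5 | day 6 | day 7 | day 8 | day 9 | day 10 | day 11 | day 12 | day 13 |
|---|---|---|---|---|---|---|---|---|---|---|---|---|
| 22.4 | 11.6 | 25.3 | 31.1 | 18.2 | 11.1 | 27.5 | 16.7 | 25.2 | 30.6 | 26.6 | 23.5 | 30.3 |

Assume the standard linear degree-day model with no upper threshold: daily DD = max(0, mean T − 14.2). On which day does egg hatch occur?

Daily DD above 14.2 °C: 8.2, 0.0, 11.1, 16.9, 4.0, 0.0, 13.3, 2.5, 11.0, 16.4, 12.4, 9.3, 16.1.
Cumulative: 8.2, 8.2, 19.3, 36.2, 40.2, 40.2, 53.5, 56.0, 67.0, 83.4, 95.8, 105.1, 121.2.
The total first reaches 66 DD on day 9.

day 9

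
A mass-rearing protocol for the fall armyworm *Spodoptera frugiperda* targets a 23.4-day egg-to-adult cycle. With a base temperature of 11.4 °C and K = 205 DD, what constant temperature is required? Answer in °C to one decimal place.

20.2 °C

Required daily accumulation = 205 / 23.4 = 8.761 DD/day.
T = T_base + 8.761 = 11.4 + 8.761 = 20.161 ≈ 20.2 °C.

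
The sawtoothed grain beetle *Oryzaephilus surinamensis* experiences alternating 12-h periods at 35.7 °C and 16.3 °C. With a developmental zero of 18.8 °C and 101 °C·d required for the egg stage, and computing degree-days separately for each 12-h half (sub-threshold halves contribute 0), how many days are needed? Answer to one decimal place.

12.0 days

Day half: max(0, 35.7 − 18.8) × 0.5 = 16.9 × 0.5 = 8.45 DD.
Night half: max(0, 16.3 − 18.8) × 0.5 = 0.0 × 0.5 = 0.00 DD.
Per 24 h: 8.45 DD/day.
Duration = 101 / 8.45 = 11.953 ≈ 12.0 days.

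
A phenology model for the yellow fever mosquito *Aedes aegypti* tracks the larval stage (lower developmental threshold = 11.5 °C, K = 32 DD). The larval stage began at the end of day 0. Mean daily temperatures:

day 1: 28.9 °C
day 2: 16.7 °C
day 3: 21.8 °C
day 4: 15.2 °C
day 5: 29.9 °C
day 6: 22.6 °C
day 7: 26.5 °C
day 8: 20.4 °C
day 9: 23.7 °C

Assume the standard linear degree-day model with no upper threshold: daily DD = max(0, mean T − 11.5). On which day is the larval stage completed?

Daily DD above 11.5 °C: 17.4, 5.2, 10.3, 3.7, 18.4, 11.1, 15.0, 8.9, 12.2.
Cumulative: 17.4, 22.6, 32.9, 36.6, 55.0, 66.1, 81.1, 90.0, 102.2.
The total first reaches 32 DD on day 3.

day 3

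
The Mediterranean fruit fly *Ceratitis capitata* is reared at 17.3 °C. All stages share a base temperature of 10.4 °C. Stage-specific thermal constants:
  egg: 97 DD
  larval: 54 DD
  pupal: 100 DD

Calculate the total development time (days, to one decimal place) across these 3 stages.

36.4 days

Daily accumulation at 17.3 °C = 17.3 − 10.4 = 6.9 DD/day.
Total K = 97 + 54 + 100 = 251 DD.
Total duration = 251 / 6.9 = 36.377 ≈ 36.4 days.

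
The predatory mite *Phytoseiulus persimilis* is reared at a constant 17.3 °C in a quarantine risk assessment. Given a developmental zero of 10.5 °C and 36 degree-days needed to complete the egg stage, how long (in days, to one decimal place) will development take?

5.3 days

Daily accumulation = 17.3 − 10.5 = 6.8 DD/day.
Duration = 36 / 6.8 = 5.294 ≈ 5.3 days.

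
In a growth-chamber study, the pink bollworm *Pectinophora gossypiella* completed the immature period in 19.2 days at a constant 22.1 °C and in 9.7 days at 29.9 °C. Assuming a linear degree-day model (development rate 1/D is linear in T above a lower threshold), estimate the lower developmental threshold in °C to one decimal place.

Linear rate model ⇒ the product D·(T − T_b) is constant across temperatures.
19.2·(22.1 − T_b) = 9.7·(29.9 − T_b)
T_b = (19.2·22.1 − 9.7·29.9) / (19.2 − 9.7) = 134.29 / 9.5 = 14.136 °C ≈ 14.1 °C.

14.1 °C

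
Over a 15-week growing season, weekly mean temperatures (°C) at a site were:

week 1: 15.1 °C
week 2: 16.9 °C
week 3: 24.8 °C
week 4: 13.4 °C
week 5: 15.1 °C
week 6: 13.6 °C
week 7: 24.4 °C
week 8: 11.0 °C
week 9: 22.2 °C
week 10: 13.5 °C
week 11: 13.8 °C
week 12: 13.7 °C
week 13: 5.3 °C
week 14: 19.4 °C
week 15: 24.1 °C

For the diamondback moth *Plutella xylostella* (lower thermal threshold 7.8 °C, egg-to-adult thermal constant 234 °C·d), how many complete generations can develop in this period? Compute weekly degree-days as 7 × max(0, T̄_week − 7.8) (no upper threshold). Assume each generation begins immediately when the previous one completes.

Weekly DD (7 × max(0, T̄ − 7.8)): 51.1, 63.7, 119.0, 39.2, 51.1, 40.6, 116.2, 22.4, 100.8, 39.9, 42.0, 41.3, 0.0, 81.2, 114.1.
Season total = 922.6 DD.
Complete generations = ⌊922.6 / 234⌋ = 3.

3 generations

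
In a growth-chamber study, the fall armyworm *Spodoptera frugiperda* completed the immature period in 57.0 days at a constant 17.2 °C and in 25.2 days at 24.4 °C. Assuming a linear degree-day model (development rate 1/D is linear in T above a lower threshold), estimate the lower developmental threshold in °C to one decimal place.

11.5 °C

Under the model K = D·(T − T_b), so D₁·(T₁ − T_b) = D₂·(T₂ − T_b).
57.0·(17.2 − T_b) = 25.2·(24.4 − T_b)
T_b = (57.0·17.2 − 25.2·24.4) / (57.0 − 25.2) = 365.52 / 31.8 = 11.494 °C ≈ 11.5 °C.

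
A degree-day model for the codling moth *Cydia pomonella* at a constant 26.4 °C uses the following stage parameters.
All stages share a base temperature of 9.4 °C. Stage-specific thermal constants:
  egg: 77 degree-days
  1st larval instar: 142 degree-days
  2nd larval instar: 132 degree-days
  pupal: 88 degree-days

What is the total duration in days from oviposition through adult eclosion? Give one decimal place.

Daily accumulation at 26.4 °C = 26.4 − 9.4 = 17.0 DD/day.
Total K = 77 + 142 + 132 + 88 = 439 DD.
Total duration = 439 / 17.0 = 25.824 ≈ 25.8 days.

25.8 days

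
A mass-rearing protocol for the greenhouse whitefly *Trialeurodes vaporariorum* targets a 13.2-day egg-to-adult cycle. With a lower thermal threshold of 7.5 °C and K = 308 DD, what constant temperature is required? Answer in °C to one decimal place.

30.8 °C

Required daily accumulation = 308 / 13.2 = 23.333 DD/day.
T = T_base + 23.333 = 7.5 + 23.333 = 30.833 ≈ 30.8 °C.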